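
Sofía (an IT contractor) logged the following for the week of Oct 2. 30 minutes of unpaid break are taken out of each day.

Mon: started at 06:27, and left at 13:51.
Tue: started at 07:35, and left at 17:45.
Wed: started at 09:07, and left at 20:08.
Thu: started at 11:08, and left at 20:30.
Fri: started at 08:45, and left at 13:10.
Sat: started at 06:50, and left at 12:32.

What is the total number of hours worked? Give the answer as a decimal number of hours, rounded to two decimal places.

Mon: 06:27–13:51 = 7 h 24 min; less 30 min break → 6 h 54 min
Tue: 07:35–17:45 = 10 h 10 min; less 30 min break → 9 h 40 min
Wed: 09:07–20:08 = 11 h 1 min; less 30 min break → 10 h 31 min
Thu: 11:08–20:30 = 9 h 22 min; less 30 min break → 8 h 52 min
Fri: 08:45–13:10 = 4 h 25 min; less 30 min break → 3 h 55 min
Sat: 06:50–12:32 = 5 h 42 min; less 30 min break → 5 h 12 min
Total: 6 h 54 min + 9 h 40 min + 10 h 31 min + 8 h 52 min + 3 h 55 min + 5 h 12 min = 45 h 4 min.

45.07 hours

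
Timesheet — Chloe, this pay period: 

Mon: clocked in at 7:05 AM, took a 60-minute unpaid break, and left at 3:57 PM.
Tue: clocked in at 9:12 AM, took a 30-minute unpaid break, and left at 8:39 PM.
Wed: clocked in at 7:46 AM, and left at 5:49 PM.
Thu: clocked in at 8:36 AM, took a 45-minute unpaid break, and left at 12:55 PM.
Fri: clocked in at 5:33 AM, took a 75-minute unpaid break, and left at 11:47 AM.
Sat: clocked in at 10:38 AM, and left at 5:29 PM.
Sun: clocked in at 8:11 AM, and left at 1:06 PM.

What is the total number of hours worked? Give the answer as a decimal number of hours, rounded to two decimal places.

Mon: 7:05 AM–3:57 PM = 8 h 52 min; less 60 min break → 7 h 52 min
Tue: 9:12 AM–8:39 PM = 11 h 27 min; less 30 min break → 10 h 57 min
Wed: 7:46 AM–5:49 PM = 10 h 3 min
Thu: 8:36 AM–12:55 PM = 4 h 19 min; less 45 min break → 3 h 34 min
Fri: 5:33 AM–11:47 AM = 6 h 14 min; less 75 min break → 4 h 59 min
Sat: 10:38 AM–5:29 PM = 6 h 51 min
Sun: 8:11 AM–1:06 PM = 4 h 55 min
Total: 7 h 52 min + 10 h 57 min + 10 h 3 min + 3 h 34 min + 4 h 59 min + 6 h 51 min + 4 h 55 min = 49 h 11 min.

49.18 hours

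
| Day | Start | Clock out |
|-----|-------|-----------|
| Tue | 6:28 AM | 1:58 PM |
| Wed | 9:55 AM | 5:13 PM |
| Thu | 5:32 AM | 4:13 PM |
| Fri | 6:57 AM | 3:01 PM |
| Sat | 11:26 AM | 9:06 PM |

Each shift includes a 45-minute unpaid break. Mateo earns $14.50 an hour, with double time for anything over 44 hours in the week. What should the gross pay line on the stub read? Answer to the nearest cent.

$572.27

Tue: 6:28 AM–1:58 PM = 7 h 30 min; less 45 min break → 6 h 45 min
Wed: 9:55 AM–5:13 PM = 7 h 18 min; less 45 min break → 6 h 33 min
Thu: 5:32 AM–4:13 PM = 10 h 41 min; less 45 min break → 9 h 56 min
Fri: 6:57 AM–3:01 PM = 8 h 4 min; less 45 min break → 7 h 19 min
Sat: 11:26 AM–9:06 PM = 9 h 40 min; less 45 min break → 8 h 55 min
Total worked: 39 h 28 min = 2368 min.
Regular 39 h 28 min = 2368 min at $14.50/h; overtime 0 h 0 min = 0 min at $29.00/h.
Pay = (2368 × $14.50 + 0 × $29.00) ÷ 60 = $572.27.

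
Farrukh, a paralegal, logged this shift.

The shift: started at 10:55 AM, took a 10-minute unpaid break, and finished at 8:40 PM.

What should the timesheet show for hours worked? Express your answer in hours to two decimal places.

9.58 hours

The shift: 10:55 AM–8:40 PM = 9 h 45 min; less 10 min break → 9 h 35 min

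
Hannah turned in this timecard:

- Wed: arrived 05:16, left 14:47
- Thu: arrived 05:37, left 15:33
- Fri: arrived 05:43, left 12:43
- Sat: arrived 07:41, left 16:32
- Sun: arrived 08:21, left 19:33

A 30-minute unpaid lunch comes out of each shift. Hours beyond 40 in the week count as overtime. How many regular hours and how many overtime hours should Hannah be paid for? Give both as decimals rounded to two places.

Regular 40.00 hours, overtime 4.00 hours

Wed: 05:16–14:47 = 9 h 31 min; less 30 min break → 9 h 1 min
Thu: 05:37–15:33 = 9 h 56 min; less 30 min break → 9 h 26 min
Fri: 05:43–12:43 = 7 h 0 min; less 30 min break → 6 h 30 min
Sat: 07:41–16:32 = 8 h 51 min; less 30 min break → 8 h 21 min
Sun: 08:21–19:33 = 11 h 12 min; less 30 min break → 10 h 42 min
Total worked: 44 h 0 min = 44.00 h.
Threshold 40 h → overtime 4 h 0 min, regular 40 h 0 min.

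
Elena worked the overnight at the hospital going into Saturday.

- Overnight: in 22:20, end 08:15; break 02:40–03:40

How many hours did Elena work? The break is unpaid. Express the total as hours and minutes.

8 h 55 min

Overnight: 22:20 → midnight = 1 h 40 min; midnight → 08:15 = 8 h 15 min; span 9 h 55 min; less 60 min break → 8 h 55 min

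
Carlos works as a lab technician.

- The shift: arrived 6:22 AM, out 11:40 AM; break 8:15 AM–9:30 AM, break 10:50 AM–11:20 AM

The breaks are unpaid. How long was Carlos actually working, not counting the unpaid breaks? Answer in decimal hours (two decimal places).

The shift: 6:22 AM–11:40 AM = 5 h 18 min; less 105 min break → 3 h 33 min

3.55 hours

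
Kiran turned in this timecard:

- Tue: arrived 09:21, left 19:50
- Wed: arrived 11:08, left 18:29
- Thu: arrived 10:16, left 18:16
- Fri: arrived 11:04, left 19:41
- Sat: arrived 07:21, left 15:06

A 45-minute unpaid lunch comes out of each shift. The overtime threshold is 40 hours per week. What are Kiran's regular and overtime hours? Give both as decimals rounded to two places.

Tue: 09:21–19:50 = 10 h 29 min; less 45 min break → 9 h 44 min
Wed: 11:08–18:29 = 7 h 21 min; less 45 min break → 6 h 36 min
Thu: 10:16–18:16 = 8 h 0 min; less 45 min break → 7 h 15 min
Fri: 11:04–19:41 = 8 h 37 min; less 45 min break → 7 h 52 min
Sat: 07:21–15:06 = 7 h 45 min; less 45 min break → 7 h 0 min
Total worked: 38 h 27 min = 38.45 h.
Threshold 40 h → overtime 0 h 0 min, regular 38 h 27 min.

Regular 38.45 hours, overtime 0.00 hours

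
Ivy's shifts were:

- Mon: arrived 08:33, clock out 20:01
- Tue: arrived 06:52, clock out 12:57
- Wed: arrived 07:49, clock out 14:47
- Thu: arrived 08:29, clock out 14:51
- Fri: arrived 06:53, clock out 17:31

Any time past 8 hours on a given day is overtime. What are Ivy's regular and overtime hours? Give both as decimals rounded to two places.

Regular 35.42 hours, overtime 6.10 hours

Mon: 08:33–20:01 = 11 h 28 min
Tue: 06:52–12:57 = 6 h 5 min
Wed: 07:49–14:47 = 6 h 58 min
Thu: 08:29–14:51 = 6 h 22 min
Fri: 06:53–17:31 = 10 h 38 min
Mon reg 8 h 0 min / OT 3 h 28 min; Tue reg 6 h 5 min / OT 0 h 0 min; Wed reg 6 h 58 min / OT 0 h 0 min; Thu reg 6 h 22 min / OT 0 h 0 min; Fri reg 8 h 0 min / OT 2 h 38 min.
Totals: regular 35 h 25 min, overtime 6 h 6 min.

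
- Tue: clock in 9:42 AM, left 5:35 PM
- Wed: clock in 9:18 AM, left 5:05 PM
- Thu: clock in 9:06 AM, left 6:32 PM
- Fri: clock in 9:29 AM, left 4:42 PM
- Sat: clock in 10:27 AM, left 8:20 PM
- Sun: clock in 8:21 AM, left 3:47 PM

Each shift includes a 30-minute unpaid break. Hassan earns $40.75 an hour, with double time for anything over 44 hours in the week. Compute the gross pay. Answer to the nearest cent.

Tue: 9:42 AM–5:35 PM = 7 h 53 min; less 30 min break → 7 h 23 min
Wed: 9:18 AM–5:05 PM = 7 h 47 min; less 30 min break → 7 h 17 min
Thu: 9:06 AM–6:32 PM = 9 h 26 min; less 30 min break → 8 h 56 min
Fri: 9:29 AM–4:42 PM = 7 h 13 min; less 30 min break → 6 h 43 min
Sat: 10:27 AM–8:20 PM = 9 h 53 min; less 30 min break → 9 h 23 min
Sun: 8:21 AM–3:47 PM = 7 h 26 min; less 30 min break → 6 h 56 min
Total worked: 46 h 38 min = 2798 min.
Regular 44 h 0 min = 2640 min at $40.75/h; overtime 2 h 38 min = 158 min at $81.50/h.
Pay = (2640 × $40.75 + 158 × $81.50) ÷ 60 = $2007.62.

$2007.62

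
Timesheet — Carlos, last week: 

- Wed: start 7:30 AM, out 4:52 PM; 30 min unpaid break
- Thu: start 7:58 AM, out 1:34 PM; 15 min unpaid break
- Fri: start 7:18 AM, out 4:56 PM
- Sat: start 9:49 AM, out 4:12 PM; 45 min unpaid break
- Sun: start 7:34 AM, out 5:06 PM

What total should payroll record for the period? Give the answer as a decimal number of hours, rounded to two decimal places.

39.02 hours

Wed: 7:30 AM–4:52 PM = 9 h 22 min; less 30 min break → 8 h 52 min
Thu: 7:58 AM–1:34 PM = 5 h 36 min; less 15 min break → 5 h 21 min
Fri: 7:18 AM–4:56 PM = 9 h 38 min
Sat: 9:49 AM–4:12 PM = 6 h 23 min; less 45 min break → 5 h 38 min
Sun: 7:34 AM–5:06 PM = 9 h 32 min
Total: 8 h 52 min + 5 h 21 min + 9 h 38 min + 5 h 38 min + 9 h 32 min = 39 h 1 min.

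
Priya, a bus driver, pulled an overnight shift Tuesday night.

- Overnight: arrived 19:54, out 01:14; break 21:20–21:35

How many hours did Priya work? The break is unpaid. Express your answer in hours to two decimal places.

Overnight: 19:54 → midnight = 4 h 6 min; midnight → 01:14 = 1 h 14 min; span 5 h 20 min; less 15 min break → 5 h 5 min

5.08 hours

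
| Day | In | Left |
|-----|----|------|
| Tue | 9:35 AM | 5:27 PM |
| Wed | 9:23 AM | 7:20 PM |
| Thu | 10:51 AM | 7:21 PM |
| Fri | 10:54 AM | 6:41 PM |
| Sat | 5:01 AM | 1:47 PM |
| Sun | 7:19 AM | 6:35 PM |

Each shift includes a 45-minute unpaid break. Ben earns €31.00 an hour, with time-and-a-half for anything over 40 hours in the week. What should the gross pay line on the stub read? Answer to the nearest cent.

Tue: 9:35 AM–5:27 PM = 7 h 52 min; less 45 min break → 7 h 7 min
Wed: 9:23 AM–7:20 PM = 9 h 57 min; less 45 min break → 9 h 12 min
Thu: 10:51 AM–7:21 PM = 8 h 30 min; less 45 min break → 7 h 45 min
Fri: 10:54 AM–6:41 PM = 7 h 47 min; less 45 min break → 7 h 2 min
Sat: 5:01 AM–1:47 PM = 8 h 46 min; less 45 min break → 8 h 1 min
Sun: 7:19 AM–6:35 PM = 11 h 16 min; less 45 min break → 10 h 31 min
Total worked: 49 h 38 min = 2978 min.
Regular 40 h 0 min = 2400 min at €31.00/h; overtime 9 h 38 min = 578 min at €46.50/h.
Pay = (2400 × €31.00 + 578 × €46.50) ÷ 60 = €1687.95.

€1687.95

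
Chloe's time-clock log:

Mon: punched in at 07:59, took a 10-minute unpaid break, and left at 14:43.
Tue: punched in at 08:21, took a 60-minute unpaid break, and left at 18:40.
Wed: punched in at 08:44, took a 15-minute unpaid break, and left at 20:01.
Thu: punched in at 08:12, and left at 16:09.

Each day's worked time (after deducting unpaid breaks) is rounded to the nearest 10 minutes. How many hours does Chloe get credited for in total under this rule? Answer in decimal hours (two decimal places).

Mon: 07:59–14:43 = 6 h 44 min − 10 min = 6 h 34 min → rounds to 6 h 30 min
Tue: 08:21–18:40 = 10 h 19 min − 60 min = 9 h 19 min → rounds to 9 h 20 min
Wed: 08:44–20:01 = 11 h 17 min − 15 min = 11 h 2 min → rounds to 11 h 0 min
Thu: 08:12–16:09 = 7 h 57 min → rounds to 8 h 0 min
Total credited: 34 h 50 min.

34.83 hours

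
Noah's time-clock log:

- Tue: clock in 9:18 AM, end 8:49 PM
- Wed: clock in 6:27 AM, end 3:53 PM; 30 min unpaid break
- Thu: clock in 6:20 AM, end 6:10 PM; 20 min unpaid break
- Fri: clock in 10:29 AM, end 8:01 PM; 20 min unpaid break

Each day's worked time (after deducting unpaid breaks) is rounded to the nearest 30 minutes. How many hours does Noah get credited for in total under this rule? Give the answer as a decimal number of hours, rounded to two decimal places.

Tue: 9:18 AM–8:49 PM = 11 h 31 min → rounds to 11 h 30 min
Wed: 6:27 AM–3:53 PM = 9 h 26 min − 30 min = 8 h 56 min → rounds to 9 h 0 min
Thu: 6:20 AM–6:10 PM = 11 h 50 min − 20 min = 11 h 30 min → rounds to 11 h 30 min
Fri: 10:29 AM–8:01 PM = 9 h 32 min − 20 min = 9 h 12 min → rounds to 9 h 0 min
Total credited: 41 h 0 min.

41.00 hours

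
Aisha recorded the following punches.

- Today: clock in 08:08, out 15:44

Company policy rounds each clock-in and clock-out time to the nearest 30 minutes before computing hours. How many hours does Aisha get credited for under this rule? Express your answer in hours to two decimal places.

7.50 hours

Today: in 08:08→08:00, out 15:44→15:30; 7 h 30 min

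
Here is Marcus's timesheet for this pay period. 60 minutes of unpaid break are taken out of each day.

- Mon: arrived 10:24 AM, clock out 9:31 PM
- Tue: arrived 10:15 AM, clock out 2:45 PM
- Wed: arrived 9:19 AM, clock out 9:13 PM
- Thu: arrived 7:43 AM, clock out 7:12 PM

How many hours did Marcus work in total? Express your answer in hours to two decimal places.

35.00 hours

Mon: 10:24 AM–9:31 PM = 11 h 7 min; less 60 min break → 10 h 7 min
Tue: 10:15 AM–2:45 PM = 4 h 30 min; less 60 min break → 3 h 30 min
Wed: 9:19 AM–9:13 PM = 11 h 54 min; less 60 min break → 10 h 54 min
Thu: 7:43 AM–7:12 PM = 11 h 29 min; less 60 min break → 10 h 29 min
Total: 10 h 7 min + 3 h 30 min + 10 h 54 min + 10 h 29 min = 35 h 0 min.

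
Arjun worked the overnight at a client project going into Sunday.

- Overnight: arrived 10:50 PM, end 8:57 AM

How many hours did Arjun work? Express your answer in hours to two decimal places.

10.12 hours

Overnight: 10:50 PM → midnight = 1 h 10 min; midnight → 8:57 AM = 8 h 57 min; span 10 h 7 min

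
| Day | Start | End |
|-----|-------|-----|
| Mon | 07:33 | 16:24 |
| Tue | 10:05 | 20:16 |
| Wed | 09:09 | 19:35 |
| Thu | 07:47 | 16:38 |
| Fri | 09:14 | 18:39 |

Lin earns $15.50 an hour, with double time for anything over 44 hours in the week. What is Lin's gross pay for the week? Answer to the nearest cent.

$797.73

Mon: 07:33–16:24 = 8 h 51 min
Tue: 10:05–20:16 = 10 h 11 min
Wed: 09:09–19:35 = 10 h 26 min
Thu: 07:47–16:38 = 8 h 51 min
Fri: 09:14–18:39 = 9 h 25 min
Total worked: 47 h 44 min = 2864 min.
Regular 44 h 0 min = 2640 min at $15.50/h; overtime 3 h 44 min = 224 min at $31.00/h.
Pay = (2640 × $15.50 + 224 × $31.00) ÷ 60 = $797.73.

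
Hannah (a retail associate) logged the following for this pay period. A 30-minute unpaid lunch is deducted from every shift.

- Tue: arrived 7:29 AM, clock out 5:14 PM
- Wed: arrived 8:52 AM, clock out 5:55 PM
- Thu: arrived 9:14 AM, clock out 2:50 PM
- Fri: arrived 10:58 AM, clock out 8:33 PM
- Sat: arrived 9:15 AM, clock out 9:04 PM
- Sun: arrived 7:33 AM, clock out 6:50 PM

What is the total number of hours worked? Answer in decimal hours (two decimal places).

54.08 hours

Tue: 7:29 AM–5:14 PM = 9 h 45 min; less 30 min break → 9 h 15 min
Wed: 8:52 AM–5:55 PM = 9 h 3 min; less 30 min break → 8 h 33 min
Thu: 9:14 AM–2:50 PM = 5 h 36 min; less 30 min break → 5 h 6 min
Fri: 10:58 AM–8:33 PM = 9 h 35 min; less 30 min break → 9 h 5 min
Sat: 9:15 AM–9:04 PM = 11 h 49 min; less 30 min break → 11 h 19 min
Sun: 7:33 AM–6:50 PM = 11 h 17 min; less 30 min break → 10 h 47 min
Total: 9 h 15 min + 8 h 33 min + 5 h 6 min + 9 h 5 min + 11 h 19 min + 10 h 47 min = 54 h 5 min.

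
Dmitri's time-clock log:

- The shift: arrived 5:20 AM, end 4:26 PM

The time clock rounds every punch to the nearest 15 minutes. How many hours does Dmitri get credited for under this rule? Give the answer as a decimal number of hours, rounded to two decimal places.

The shift: in 5:20 AM→5:15 AM, out 4:26 PM→4:30 PM; 11 h 15 min

11.25 hours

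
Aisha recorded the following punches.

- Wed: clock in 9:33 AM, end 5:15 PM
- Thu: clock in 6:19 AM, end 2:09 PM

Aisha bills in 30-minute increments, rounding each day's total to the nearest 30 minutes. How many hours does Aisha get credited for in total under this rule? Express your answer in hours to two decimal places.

Wed: 9:33 AM–5:15 PM = 7 h 42 min → rounds to 7 h 30 min
Thu: 6:19 AM–2:09 PM = 7 h 50 min → rounds to 8 h 0 min
Total credited: 15 h 30 min.

15.50 hours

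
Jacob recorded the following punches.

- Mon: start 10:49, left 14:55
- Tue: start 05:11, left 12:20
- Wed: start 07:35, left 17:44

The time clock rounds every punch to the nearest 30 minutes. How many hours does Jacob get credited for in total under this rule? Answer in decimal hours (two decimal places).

Mon: in 10:49→11:00, out 14:55→15:00; 4 h 0 min
Tue: in 05:11→05:00, out 12:20→12:30; 7 h 30 min
Wed: in 07:35→07:30, out 17:44→17:30; 10 h 0 min
Total credited: 21 h 30 min.

21.50 hours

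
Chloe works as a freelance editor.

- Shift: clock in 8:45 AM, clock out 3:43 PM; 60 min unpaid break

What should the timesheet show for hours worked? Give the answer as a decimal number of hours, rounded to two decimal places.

5.97 hours

Shift: 8:45 AM–3:43 PM = 6 h 58 min; less 60 min break → 5 h 58 min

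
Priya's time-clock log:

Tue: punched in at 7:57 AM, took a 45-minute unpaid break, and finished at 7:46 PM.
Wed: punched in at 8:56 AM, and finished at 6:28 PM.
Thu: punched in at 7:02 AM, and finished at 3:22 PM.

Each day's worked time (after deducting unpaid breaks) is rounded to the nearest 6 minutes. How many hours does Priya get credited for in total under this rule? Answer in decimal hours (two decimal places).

28.90 hours

Tue: 7:57 AM–7:46 PM = 11 h 49 min − 45 min = 11 h 4 min → rounds to 11 h 6 min
Wed: 8:56 AM–6:28 PM = 9 h 32 min → rounds to 9 h 30 min
Thu: 7:02 AM–3:22 PM = 8 h 20 min → rounds to 8 h 18 min
Total credited: 28 h 54 min.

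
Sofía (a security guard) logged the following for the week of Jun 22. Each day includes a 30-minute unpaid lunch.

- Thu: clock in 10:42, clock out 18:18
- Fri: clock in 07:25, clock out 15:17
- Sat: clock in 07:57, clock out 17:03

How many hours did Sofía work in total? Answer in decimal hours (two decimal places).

23.07 hours

Thu: 10:42–18:18 = 7 h 36 min; less 30 min break → 7 h 6 min
Fri: 07:25–15:17 = 7 h 52 min; less 30 min break → 7 h 22 min
Sat: 07:57–17:03 = 9 h 6 min; less 30 min break → 8 h 36 min
Total: 7 h 6 min + 7 h 22 min + 8 h 36 min = 23 h 4 min.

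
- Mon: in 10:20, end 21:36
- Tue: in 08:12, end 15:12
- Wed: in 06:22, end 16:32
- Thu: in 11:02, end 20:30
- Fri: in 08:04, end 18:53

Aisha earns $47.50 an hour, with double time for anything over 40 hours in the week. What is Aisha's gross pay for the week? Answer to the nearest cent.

$2728.08

Mon: 10:20–21:36 = 11 h 16 min
Tue: 08:12–15:12 = 7 h 0 min
Wed: 06:22–16:32 = 10 h 10 min
Thu: 11:02–20:30 = 9 h 28 min
Fri: 08:04–18:53 = 10 h 49 min
Total worked: 48 h 43 min = 2923 min.
Regular 40 h 0 min = 2400 min at $47.50/h; overtime 8 h 43 min = 523 min at $95.00/h.
Pay = (2400 × $47.50 + 523 × $95.00) ÷ 60 = $2728.08.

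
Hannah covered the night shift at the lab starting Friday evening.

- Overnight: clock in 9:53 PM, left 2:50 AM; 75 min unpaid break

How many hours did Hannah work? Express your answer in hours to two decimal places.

3.70 hours

Overnight: 9:53 PM → midnight = 2 h 7 min; midnight → 2:50 AM = 2 h 50 min; span 4 h 57 min; less 75 min break → 3 h 42 min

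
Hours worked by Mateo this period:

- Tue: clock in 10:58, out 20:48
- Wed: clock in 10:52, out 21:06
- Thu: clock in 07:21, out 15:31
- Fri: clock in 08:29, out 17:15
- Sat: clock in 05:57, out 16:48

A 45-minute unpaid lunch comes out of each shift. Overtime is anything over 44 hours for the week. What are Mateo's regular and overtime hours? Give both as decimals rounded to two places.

Regular 44.00 hours, overtime 0.10 hours

Tue: 10:58–20:48 = 9 h 50 min; less 45 min break → 9 h 5 min
Wed: 10:52–21:06 = 10 h 14 min; less 45 min break → 9 h 29 min
Thu: 07:21–15:31 = 8 h 10 min; less 45 min break → 7 h 25 min
Fri: 08:29–17:15 = 8 h 46 min; less 45 min break → 8 h 1 min
Sat: 05:57–16:48 = 10 h 51 min; less 45 min break → 10 h 6 min
Total worked: 44 h 6 min = 44.10 h.
Threshold 44 h → overtime 0 h 6 min, regular 44 h 0 min.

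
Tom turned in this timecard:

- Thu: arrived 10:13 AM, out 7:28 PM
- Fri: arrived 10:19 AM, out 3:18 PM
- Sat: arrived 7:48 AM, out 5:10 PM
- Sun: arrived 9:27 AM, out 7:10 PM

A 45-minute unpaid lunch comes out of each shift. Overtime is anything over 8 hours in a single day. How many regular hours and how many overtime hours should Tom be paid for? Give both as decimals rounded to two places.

Regular 28.23 hours, overtime 2.08 hours

Thu: 10:13 AM–7:28 PM = 9 h 15 min; less 45 min break → 8 h 30 min
Fri: 10:19 AM–3:18 PM = 4 h 59 min; less 45 min break → 4 h 14 min
Sat: 7:48 AM–5:10 PM = 9 h 22 min; less 45 min break → 8 h 37 min
Sun: 9:27 AM–7:10 PM = 9 h 43 min; less 45 min break → 8 h 58 min
Thu reg 8 h 0 min / OT 0 h 30 min; Fri reg 4 h 14 min / OT 0 h 0 min; Sat reg 8 h 0 min / OT 0 h 37 min; Sun reg 8 h 0 min / OT 0 h 58 min.
Totals: regular 28 h 14 min, overtime 2 h 5 min.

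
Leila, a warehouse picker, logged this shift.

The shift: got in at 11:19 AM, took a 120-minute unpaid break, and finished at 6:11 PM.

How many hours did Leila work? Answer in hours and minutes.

The shift: 11:19 AM–6:11 PM = 6 h 52 min; less 120 min break → 4 h 52 min

4 h 52 min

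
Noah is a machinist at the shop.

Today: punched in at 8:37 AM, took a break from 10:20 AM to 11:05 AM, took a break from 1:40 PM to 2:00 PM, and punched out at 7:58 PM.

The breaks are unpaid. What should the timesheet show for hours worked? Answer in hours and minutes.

Today: 8:37 AM–7:58 PM = 11 h 21 min; less 65 min break → 10 h 16 min

10 h 16 min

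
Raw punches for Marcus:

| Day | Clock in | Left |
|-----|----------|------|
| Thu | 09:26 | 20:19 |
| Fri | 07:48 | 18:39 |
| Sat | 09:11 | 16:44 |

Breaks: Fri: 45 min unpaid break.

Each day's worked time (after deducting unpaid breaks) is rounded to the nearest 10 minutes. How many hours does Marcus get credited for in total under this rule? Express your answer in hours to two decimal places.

Thu: 09:26–20:19 = 10 h 53 min → rounds to 10 h 50 min
Fri: 07:48–18:39 = 10 h 51 min − 45 min = 10 h 6 min → rounds to 10 h 10 min
Sat: 09:11–16:44 = 7 h 33 min → rounds to 7 h 30 min
Total credited: 28 h 30 min.

28.50 hours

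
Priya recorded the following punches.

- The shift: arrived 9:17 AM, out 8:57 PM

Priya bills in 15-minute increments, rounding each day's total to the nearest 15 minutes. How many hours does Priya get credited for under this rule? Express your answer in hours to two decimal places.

The shift: 9:17 AM–8:57 PM = 11 h 40 min → rounds to 11 h 45 min

11.75 hours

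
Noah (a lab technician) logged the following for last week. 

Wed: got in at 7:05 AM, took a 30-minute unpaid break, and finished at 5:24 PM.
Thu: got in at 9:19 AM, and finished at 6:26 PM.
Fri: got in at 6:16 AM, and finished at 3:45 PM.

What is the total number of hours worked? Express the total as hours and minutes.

28 h 25 min

Wed: 7:05 AM–5:24 PM = 10 h 19 min; less 30 min break → 9 h 49 min
Thu: 9:19 AM–6:26 PM = 9 h 7 min
Fri: 6:16 AM–3:45 PM = 9 h 29 min
Total: 9 h 49 min + 9 h 7 min + 9 h 29 min = 28 h 25 min.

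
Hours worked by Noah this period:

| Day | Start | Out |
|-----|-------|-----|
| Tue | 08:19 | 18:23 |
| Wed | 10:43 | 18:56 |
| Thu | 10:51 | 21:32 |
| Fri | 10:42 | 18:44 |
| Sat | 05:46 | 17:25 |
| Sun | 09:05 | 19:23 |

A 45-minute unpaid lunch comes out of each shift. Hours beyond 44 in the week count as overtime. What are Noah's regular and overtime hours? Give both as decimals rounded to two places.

Regular 44.00 hours, overtime 10.45 hours

Tue: 08:19–18:23 = 10 h 4 min; less 45 min break → 9 h 19 min
Wed: 10:43–18:56 = 8 h 13 min; less 45 min break → 7 h 28 min
Thu: 10:51–21:32 = 10 h 41 min; less 45 min break → 9 h 56 min
Fri: 10:42–18:44 = 8 h 2 min; less 45 min break → 7 h 17 min
Sat: 05:46–17:25 = 11 h 39 min; less 45 min break → 10 h 54 min
Sun: 09:05–19:23 = 10 h 18 min; less 45 min break → 9 h 33 min
Total worked: 54 h 27 min = 54.45 h.
Threshold 44 h → overtime 10 h 27 min, regular 44 h 0 min.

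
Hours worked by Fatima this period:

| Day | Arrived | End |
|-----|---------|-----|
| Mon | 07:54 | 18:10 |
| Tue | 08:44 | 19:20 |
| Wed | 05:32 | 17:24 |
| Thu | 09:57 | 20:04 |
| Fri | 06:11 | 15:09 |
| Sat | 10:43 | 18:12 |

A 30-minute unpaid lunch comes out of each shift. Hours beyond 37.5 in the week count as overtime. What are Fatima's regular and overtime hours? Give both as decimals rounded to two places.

Mon: 07:54–18:10 = 10 h 16 min; less 30 min break → 9 h 46 min
Tue: 08:44–19:20 = 10 h 36 min; less 30 min break → 10 h 6 min
Wed: 05:32–17:24 = 11 h 52 min; less 30 min break → 11 h 22 min
Thu: 09:57–20:04 = 10 h 7 min; less 30 min break → 9 h 37 min
Fri: 06:11–15:09 = 8 h 58 min; less 30 min break → 8 h 28 min
Sat: 10:43–18:12 = 7 h 29 min; less 30 min break → 6 h 59 min
Total worked: 56 h 18 min = 56.30 h.
Threshold 37.5 h → overtime 18 h 48 min, regular 37 h 30 min.

Regular 37.50 hours, overtime 18.80 hours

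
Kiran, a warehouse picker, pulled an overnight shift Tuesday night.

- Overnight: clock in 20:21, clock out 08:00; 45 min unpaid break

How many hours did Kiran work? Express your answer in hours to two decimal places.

10.90 hours

Overnight: 20:21 → midnight = 3 h 39 min; midnight → 08:00 = 8 h 0 min; span 11 h 39 min; less 45 min break → 10 h 54 min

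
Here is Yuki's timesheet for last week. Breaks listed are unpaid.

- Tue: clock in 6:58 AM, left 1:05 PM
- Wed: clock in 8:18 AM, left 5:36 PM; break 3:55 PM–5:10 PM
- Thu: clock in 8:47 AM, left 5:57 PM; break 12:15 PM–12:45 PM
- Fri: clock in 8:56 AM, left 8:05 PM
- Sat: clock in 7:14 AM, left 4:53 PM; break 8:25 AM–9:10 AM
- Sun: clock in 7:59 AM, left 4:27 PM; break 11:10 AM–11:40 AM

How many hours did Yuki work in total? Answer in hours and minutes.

Tue: 6:58 AM–1:05 PM = 6 h 7 min
Wed: 8:18 AM–5:36 PM = 9 h 18 min; less 75 min break → 8 h 3 min
Thu: 8:47 AM–5:57 PM = 9 h 10 min; less 30 min break → 8 h 40 min
Fri: 8:56 AM–8:05 PM = 11 h 9 min
Sat: 7:14 AM–4:53 PM = 9 h 39 min; less 45 min break → 8 h 54 min
Sun: 7:59 AM–4:27 PM = 8 h 28 min; less 30 min break → 7 h 58 min
Total: 6 h 7 min + 8 h 3 min + 8 h 40 min + 11 h 9 min + 8 h 54 min + 7 h 58 min = 50 h 51 min.

50 h 51 min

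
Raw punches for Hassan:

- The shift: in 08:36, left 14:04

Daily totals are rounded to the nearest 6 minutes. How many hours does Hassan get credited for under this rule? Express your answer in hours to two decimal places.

The shift: 08:36–14:04 = 5 h 28 min → rounds to 5 h 30 min

5.50 hours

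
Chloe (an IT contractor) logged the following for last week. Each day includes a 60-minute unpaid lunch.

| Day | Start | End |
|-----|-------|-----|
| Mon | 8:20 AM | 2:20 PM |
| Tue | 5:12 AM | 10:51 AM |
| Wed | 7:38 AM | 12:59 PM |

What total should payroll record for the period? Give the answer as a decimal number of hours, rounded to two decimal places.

14.00 hours

Mon: 8:20 AM–2:20 PM = 6 h 0 min; less 60 min break → 5 h 0 min
Tue: 5:12 AM–10:51 AM = 5 h 39 min; less 60 min break → 4 h 39 min
Wed: 7:38 AM–12:59 PM = 5 h 21 min; less 60 min break → 4 h 21 min
Total: 5 h 0 min + 4 h 39 min + 4 h 21 min = 14 h 0 min.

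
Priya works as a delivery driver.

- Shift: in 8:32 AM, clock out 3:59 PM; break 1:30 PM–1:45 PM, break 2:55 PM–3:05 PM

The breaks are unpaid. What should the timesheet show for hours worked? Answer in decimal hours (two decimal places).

Shift: 8:32 AM–3:59 PM = 7 h 27 min; less 25 min break → 7 h 2 min

7.03 hours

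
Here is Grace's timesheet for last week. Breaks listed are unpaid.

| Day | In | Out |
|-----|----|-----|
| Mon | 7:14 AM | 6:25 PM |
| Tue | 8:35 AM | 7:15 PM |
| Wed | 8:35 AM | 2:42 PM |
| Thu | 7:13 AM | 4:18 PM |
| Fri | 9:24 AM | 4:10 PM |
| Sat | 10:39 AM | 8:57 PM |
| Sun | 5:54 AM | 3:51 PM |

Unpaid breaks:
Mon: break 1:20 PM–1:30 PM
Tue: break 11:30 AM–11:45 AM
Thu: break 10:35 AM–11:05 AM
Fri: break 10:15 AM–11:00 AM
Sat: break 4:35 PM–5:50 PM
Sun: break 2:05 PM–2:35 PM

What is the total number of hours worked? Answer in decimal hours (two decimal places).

Mon: 7:14 AM–6:25 PM = 11 h 11 min; less 10 min break → 11 h 1 min
Tue: 8:35 AM–7:15 PM = 10 h 40 min; less 15 min break → 10 h 25 min
Wed: 8:35 AM–2:42 PM = 6 h 7 min
Thu: 7:13 AM–4:18 PM = 9 h 5 min; less 30 min break → 8 h 35 min
Fri: 9:24 AM–4:10 PM = 6 h 46 min; less 45 min break → 6 h 1 min
Sat: 10:39 AM–8:57 PM = 10 h 18 min; less 75 min break → 9 h 3 min
Sun: 5:54 AM–3:51 PM = 9 h 57 min; less 30 min break → 9 h 27 min
Total: 11 h 1 min + 10 h 25 min + 6 h 7 min + 8 h 35 min + 6 h 1 min + 9 h 3 min + 9 h 27 min = 60 h 39 min.

60.65 hours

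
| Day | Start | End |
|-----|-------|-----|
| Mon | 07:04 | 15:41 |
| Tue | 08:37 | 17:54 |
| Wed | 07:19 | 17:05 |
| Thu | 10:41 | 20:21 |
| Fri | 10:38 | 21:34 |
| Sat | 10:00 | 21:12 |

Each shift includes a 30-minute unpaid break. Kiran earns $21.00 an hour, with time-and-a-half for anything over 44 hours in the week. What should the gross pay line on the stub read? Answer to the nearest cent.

$1316.70

Mon: 07:04–15:41 = 8 h 37 min; less 30 min break → 8 h 7 min
Tue: 08:37–17:54 = 9 h 17 min; less 30 min break → 8 h 47 min
Wed: 07:19–17:05 = 9 h 46 min; less 30 min break → 9 h 16 min
Thu: 10:41–20:21 = 9 h 40 min; less 30 min break → 9 h 10 min
Fri: 10:38–21:34 = 10 h 56 min; less 30 min break → 10 h 26 min
Sat: 10:00–21:12 = 11 h 12 min; less 30 min break → 10 h 42 min
Total worked: 56 h 28 min = 3388 min.
Regular 44 h 0 min = 2640 min at $21.00/h; overtime 12 h 28 min = 748 min at $31.50/h.
Pay = (2640 × $21.00 + 748 × $31.50) ÷ 60 = $1316.70.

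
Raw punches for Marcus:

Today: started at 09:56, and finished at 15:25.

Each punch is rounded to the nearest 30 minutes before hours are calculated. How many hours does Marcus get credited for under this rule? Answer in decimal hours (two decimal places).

5.50 hours

Today: in 09:56→10:00, out 15:25→15:30; 5 h 30 min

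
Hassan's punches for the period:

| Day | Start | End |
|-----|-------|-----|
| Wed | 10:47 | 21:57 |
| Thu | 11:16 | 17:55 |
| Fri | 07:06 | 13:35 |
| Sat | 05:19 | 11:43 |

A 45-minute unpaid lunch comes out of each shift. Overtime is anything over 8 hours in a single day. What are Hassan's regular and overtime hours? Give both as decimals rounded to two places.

Regular 25.28 hours, overtime 2.42 hours

Wed: 10:47–21:57 = 11 h 10 min; less 45 min break → 10 h 25 min
Thu: 11:16–17:55 = 6 h 39 min; less 45 min break → 5 h 54 min
Fri: 07:06–13:35 = 6 h 29 min; less 45 min break → 5 h 44 min
Sat: 05:19–11:43 = 6 h 24 min; less 45 min break → 5 h 39 min
Wed reg 8 h 0 min / OT 2 h 25 min; Thu reg 5 h 54 min / OT 0 h 0 min; Fri reg 5 h 44 min / OT 0 h 0 min; Sat reg 5 h 39 min / OT 0 h 0 min.
Totals: regular 25 h 17 min, overtime 2 h 25 min.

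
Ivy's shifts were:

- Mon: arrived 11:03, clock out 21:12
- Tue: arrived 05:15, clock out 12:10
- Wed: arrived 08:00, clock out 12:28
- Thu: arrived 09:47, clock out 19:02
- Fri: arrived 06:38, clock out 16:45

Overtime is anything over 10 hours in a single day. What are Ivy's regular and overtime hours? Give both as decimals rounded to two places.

Mon: 11:03–21:12 = 10 h 9 min
Tue: 05:15–12:10 = 6 h 55 min
Wed: 08:00–12:28 = 4 h 28 min
Thu: 09:47–19:02 = 9 h 15 min
Fri: 06:38–16:45 = 10 h 7 min
Mon reg 10 h 0 min / OT 0 h 9 min; Tue reg 6 h 55 min / OT 0 h 0 min; Wed reg 4 h 28 min / OT 0 h 0 min; Thu reg 9 h 15 min / OT 0 h 0 min; Fri reg 10 h 0 min / OT 0 h 7 min.
Totals: regular 40 h 38 min, overtime 0 h 16 min.

Regular 40.63 hours, overtime 0.27 hours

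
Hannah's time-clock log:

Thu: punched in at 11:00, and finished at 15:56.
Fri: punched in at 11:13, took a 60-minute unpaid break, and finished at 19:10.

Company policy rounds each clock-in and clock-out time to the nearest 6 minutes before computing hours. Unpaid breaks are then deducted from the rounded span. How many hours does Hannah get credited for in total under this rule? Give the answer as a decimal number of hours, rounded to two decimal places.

11.90 hours

Thu: in 11:00→11:00, out 15:56→15:54; 4 h 54 min
Fri: in 11:13→11:12, out 19:10→19:12; 8 h 0 min − 60 min = 7 h 0 min
Total credited: 11 h 54 min.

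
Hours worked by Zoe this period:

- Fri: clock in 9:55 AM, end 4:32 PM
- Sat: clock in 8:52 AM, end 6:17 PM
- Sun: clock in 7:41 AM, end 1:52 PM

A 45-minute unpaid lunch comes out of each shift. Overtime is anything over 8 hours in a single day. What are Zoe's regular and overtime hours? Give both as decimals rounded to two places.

Fri: 9:55 AM–4:32 PM = 6 h 37 min; less 45 min break → 5 h 52 min
Sat: 8:52 AM–6:17 PM = 9 h 25 min; less 45 min break → 8 h 40 min
Sun: 7:41 AM–1:52 PM = 6 h 11 min; less 45 min break → 5 h 26 min
Fri reg 5 h 52 min / OT 0 h 0 min; Sat reg 8 h 0 min / OT 0 h 40 min; Sun reg 5 h 26 min / OT 0 h 0 min.
Totals: regular 19 h 18 min, overtime 0 h 40 min.

Regular 19.30 hours, overtime 0.67 hours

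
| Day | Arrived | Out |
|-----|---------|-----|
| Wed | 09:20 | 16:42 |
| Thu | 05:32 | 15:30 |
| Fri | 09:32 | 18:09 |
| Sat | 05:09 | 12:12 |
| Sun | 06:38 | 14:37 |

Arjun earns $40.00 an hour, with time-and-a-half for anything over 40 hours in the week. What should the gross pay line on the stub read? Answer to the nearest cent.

Wed: 09:20–16:42 = 7 h 22 min
Thu: 05:32–15:30 = 9 h 58 min
Fri: 09:32–18:09 = 8 h 37 min
Sat: 05:09–12:12 = 7 h 3 min
Sun: 06:38–14:37 = 7 h 59 min
Total worked: 40 h 59 min = 2459 min.
Regular 40 h 0 min = 2400 min at $40.00/h; overtime 0 h 59 min = 59 min at $60.00/h.
Pay = (2400 × $40.00 + 59 × $60.00) ÷ 60 = $1659.00.

$1659.00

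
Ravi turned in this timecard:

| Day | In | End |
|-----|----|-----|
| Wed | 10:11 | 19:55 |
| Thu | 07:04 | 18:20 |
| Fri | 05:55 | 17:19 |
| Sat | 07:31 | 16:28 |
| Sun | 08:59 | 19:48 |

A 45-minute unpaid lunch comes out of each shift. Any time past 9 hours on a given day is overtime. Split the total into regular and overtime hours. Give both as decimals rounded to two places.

Wed: 10:11–19:55 = 9 h 44 min; less 45 min break → 8 h 59 min
Thu: 07:04–18:20 = 11 h 16 min; less 45 min break → 10 h 31 min
Fri: 05:55–17:19 = 11 h 24 min; less 45 min break → 10 h 39 min
Sat: 07:31–16:28 = 8 h 57 min; less 45 min break → 8 h 12 min
Sun: 08:59–19:48 = 10 h 49 min; less 45 min break → 10 h 4 min
Wed reg 8 h 59 min / OT 0 h 0 min; Thu reg 9 h 0 min / OT 1 h 31 min; Fri reg 9 h 0 min / OT 1 h 39 min; Sat reg 8 h 12 min / OT 0 h 0 min; Sun reg 9 h 0 min / OT 1 h 4 min.
Totals: regular 44 h 11 min, overtime 4 h 14 min.

Regular 44.18 hours, overtime 4.23 hours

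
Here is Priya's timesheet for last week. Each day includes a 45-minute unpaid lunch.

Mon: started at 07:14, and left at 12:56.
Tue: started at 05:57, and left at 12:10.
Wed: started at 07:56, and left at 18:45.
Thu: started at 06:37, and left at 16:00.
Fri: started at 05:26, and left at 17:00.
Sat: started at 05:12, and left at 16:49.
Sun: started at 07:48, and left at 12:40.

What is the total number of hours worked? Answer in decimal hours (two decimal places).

Mon: 07:14–12:56 = 5 h 42 min; less 45 min break → 4 h 57 min
Tue: 05:57–12:10 = 6 h 13 min; less 45 min break → 5 h 28 min
Wed: 07:56–18:45 = 10 h 49 min; less 45 min break → 10 h 4 min
Thu: 06:37–16:00 = 9 h 23 min; less 45 min break → 8 h 38 min
Fri: 05:26–17:00 = 11 h 34 min; less 45 min break → 10 h 49 min
Sat: 05:12–16:49 = 11 h 37 min; less 45 min break → 10 h 52 min
Sun: 07:48–12:40 = 4 h 52 min; less 45 min break → 4 h 7 min
Total: 4 h 57 min + 5 h 28 min + 10 h 4 min + 8 h 38 min + 10 h 49 min + 10 h 52 min + 4 h 7 min = 54 h 55 min.

54.92 hours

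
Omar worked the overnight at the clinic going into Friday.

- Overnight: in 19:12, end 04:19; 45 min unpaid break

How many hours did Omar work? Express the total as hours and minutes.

8 h 22 min

Overnight: 19:12 → midnight = 4 h 48 min; midnight → 04:19 = 4 h 19 min; span 9 h 7 min; less 45 min break → 8 h 22 min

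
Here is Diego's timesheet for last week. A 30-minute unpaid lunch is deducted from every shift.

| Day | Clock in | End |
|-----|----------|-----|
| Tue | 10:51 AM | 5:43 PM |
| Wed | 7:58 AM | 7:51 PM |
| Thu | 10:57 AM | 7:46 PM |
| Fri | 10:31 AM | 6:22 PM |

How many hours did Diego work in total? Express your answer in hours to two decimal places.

Tue: 10:51 AM–5:43 PM = 6 h 52 min; less 30 min break → 6 h 22 min
Wed: 7:58 AM–7:51 PM = 11 h 53 min; less 30 min break → 11 h 23 min
Thu: 10:57 AM–7:46 PM = 8 h 49 min; less 30 min break → 8 h 19 min
Fri: 10:31 AM–6:22 PM = 7 h 51 min; less 30 min break → 7 h 21 min
Total: 6 h 22 min + 11 h 23 min + 8 h 19 min + 7 h 21 min = 33 h 25 min.

33.42 hours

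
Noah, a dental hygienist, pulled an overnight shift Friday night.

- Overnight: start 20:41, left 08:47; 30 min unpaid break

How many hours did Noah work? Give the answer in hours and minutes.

11 h 36 min

Overnight: 20:41 → midnight = 3 h 19 min; midnight → 08:47 = 8 h 47 min; span 12 h 6 min; less 30 min break → 11 h 36 min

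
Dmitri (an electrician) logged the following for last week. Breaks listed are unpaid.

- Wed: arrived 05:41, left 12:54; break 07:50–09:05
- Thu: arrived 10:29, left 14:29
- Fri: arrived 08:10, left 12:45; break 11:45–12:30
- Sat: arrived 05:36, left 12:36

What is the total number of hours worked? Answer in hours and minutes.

Wed: 05:41–12:54 = 7 h 13 min; less 75 min break → 5 h 58 min
Thu: 10:29–14:29 = 4 h 0 min
Fri: 08:10–12:45 = 4 h 35 min; less 45 min break → 3 h 50 min
Sat: 05:36–12:36 = 7 h 0 min
Total: 5 h 58 min + 4 h 0 min + 3 h 50 min + 7 h 0 min = 20 h 48 min.

20 h 48 min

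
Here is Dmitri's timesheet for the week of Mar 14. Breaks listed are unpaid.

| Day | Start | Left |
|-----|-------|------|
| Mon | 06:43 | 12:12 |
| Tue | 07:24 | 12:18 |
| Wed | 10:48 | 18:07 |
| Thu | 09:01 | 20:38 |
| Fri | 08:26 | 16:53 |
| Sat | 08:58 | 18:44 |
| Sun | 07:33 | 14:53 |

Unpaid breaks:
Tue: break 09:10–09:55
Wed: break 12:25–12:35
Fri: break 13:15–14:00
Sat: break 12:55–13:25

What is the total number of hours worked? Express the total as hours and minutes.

52 h 42 min

Mon: 06:43–12:12 = 5 h 29 min
Tue: 07:24–12:18 = 4 h 54 min; less 45 min break → 4 h 9 min
Wed: 10:48–18:07 = 7 h 19 min; less 10 min break → 7 h 9 min
Thu: 09:01–20:38 = 11 h 37 min
Fri: 08:26–16:53 = 8 h 27 min; less 45 min break → 7 h 42 min
Sat: 08:58–18:44 = 9 h 46 min; less 30 min break → 9 h 16 min
Sun: 07:33–14:53 = 7 h 20 min
Total: 5 h 29 min + 4 h 9 min + 7 h 9 min + 11 h 37 min + 7 h 42 min + 9 h 16 min + 7 h 20 min = 52 h 42 min.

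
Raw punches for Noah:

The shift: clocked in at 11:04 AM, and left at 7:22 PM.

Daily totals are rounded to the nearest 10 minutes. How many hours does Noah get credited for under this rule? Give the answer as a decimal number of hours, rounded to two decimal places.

8.33 hours

The shift: 11:04 AM–7:22 PM = 8 h 18 min → rounds to 8 h 20 min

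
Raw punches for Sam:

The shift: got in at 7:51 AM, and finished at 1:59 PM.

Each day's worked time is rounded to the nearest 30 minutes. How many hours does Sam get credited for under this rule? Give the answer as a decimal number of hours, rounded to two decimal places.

6.00 hours

The shift: 7:51 AM–1:59 PM = 6 h 8 min → rounds to 6 h 0 min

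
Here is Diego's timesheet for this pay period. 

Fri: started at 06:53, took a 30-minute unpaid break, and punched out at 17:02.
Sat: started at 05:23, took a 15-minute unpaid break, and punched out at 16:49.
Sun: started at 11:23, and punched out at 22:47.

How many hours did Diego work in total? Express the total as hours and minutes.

Fri: 06:53–17:02 = 10 h 9 min; less 30 min break → 9 h 39 min
Sat: 05:23–16:49 = 11 h 26 min; less 15 min break → 11 h 11 min
Sun: 11:23–22:47 = 11 h 24 min
Total: 9 h 39 min + 11 h 11 min + 11 h 24 min = 32 h 14 min.

32 h 14 min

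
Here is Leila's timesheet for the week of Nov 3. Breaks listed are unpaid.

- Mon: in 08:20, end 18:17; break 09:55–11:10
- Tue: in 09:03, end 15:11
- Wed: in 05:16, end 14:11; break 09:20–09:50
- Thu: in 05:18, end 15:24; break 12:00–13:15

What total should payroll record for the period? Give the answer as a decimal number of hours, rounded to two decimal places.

32.10 hours

Mon: 08:20–18:17 = 9 h 57 min; less 75 min break → 8 h 42 min
Tue: 09:03–15:11 = 6 h 8 min
Wed: 05:16–14:11 = 8 h 55 min; less 30 min break → 8 h 25 min
Thu: 05:18–15:24 = 10 h 6 min; less 75 min break → 8 h 51 min
Total: 8 h 42 min + 6 h 8 min + 8 h 25 min + 8 h 51 min = 32 h 6 min.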